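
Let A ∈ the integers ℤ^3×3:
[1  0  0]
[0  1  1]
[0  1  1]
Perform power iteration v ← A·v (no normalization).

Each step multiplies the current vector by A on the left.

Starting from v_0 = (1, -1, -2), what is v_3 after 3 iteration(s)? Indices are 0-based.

v_3 = (1, -12, -12)

v_0 = (1, -1, -2).
v_1 = A·v_0 = (1, -3, -3).
v_2 = A·v_1 = (1, -6, -6).
v_3 = A·v_2 = (1, -12, -12).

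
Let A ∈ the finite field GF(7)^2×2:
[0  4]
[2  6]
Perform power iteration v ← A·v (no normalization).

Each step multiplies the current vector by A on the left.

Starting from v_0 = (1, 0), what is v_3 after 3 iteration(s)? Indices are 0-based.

v_3 = (6, 4)

v_0 = (1, 0).
v_1 = A·v_0 = (0, 2).
v_2 = A·v_1 = (1, 5).
v_3 = A·v_2 = (6, 4).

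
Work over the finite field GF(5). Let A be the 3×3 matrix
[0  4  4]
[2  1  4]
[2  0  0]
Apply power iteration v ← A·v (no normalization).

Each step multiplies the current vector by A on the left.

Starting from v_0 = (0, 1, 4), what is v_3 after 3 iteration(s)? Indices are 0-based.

v_0 = (0, 1, 4).
v_1 = A·v_0 = (0, 2, 0).
v_2 = A·v_1 = (3, 2, 0).
v_3 = A·v_2 = (3, 3, 1).

v_3 = (3, 3, 1)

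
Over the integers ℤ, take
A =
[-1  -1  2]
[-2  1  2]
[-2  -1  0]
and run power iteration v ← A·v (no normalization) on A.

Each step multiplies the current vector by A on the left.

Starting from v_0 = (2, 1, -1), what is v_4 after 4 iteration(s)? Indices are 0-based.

v_4 = (-50, -35, -95)

v_0 = (2, 1, -1).
v_1 = A·v_0 = (-5, -5, -5).
v_2 = A·v_1 = (0, -5, 15).
v_3 = A·v_2 = (35, 25, 5).
v_4 = A·v_3 = (-50, -35, -95).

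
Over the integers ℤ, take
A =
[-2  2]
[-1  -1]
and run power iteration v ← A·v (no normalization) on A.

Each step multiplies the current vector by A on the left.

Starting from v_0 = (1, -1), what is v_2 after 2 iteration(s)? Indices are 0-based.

v_0 = (1, -1).
v_1 = A·v_0 = (-4, 0).
v_2 = A·v_1 = (8, 4).

v_2 = (8, 4)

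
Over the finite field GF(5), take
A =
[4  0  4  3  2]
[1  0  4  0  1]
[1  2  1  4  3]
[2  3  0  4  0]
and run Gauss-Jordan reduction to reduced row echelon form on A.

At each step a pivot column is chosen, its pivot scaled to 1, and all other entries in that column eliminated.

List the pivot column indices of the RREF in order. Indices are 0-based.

step 1: normalize row 0 (÷4) = (1, 0, 1, 2, 3)
  row 1: subtract 1×row0 = (0, 0, 3, 3, 3)
  row 2: subtract 1×row0 = (0, 2, 0, 2, 0)
  row 3: subtract 2×row0 = (0, 3, 3, 0, 4)
step 2: exchange rows 1,2
step 2: normalize row 1 (÷2) = (0, 1, 0, 1, 0)
  row 3: subtract 3×row1 = (0, 0, 3, 2, 4)
step 3: normalize row 2 (÷3) = (0, 0, 1, 1, 1)
  row 0: subtract 1×row2 = (1, 0, 0, 1, 2)
  row 3: subtract 3×row2 = (0, 0, 0, 4, 1)
step 4: normalize row 3 (÷4) = (0, 0, 0, 1, 4)
  row 0: subtract 1×row3 = (1, 0, 0, 0, 3)
  row 1: subtract 1×row3 = (0, 1, 0, 0, 1)
  row 2: subtract 1×row3 = (0, 0, 1, 0, 2)

pivot columns: 0, 1, 2, 3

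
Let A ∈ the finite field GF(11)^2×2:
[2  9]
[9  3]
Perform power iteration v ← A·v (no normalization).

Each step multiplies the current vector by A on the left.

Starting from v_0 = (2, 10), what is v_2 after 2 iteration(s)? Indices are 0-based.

v_0 = (2, 10).
v_1 = A·v_0 = (6, 4).
v_2 = A·v_1 = (4, 0).

v_2 = (4, 0)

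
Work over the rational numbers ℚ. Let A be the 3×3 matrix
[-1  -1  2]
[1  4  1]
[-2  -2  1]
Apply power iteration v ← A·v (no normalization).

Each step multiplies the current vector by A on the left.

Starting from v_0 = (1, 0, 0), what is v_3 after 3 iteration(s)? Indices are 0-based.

v_0 = (1, 0, 0).
v_1 = A·v_0 = (-1, 1, -2).
v_2 = A·v_1 = (-4, 1, -2).
v_3 = A·v_2 = (-1, -2, 4).

v_3 = (-1, -2, 4)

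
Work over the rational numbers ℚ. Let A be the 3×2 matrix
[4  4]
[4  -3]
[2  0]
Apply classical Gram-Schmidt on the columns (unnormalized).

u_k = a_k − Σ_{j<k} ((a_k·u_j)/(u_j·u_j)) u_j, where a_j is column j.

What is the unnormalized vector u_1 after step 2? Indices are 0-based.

u_1 = (32/9, -31/9, -2/9)

Step 1: u_0 = a_0 = (4, 4, 2).
Step 2: u_1 = a_1 − (1/9)·u_0 = (32/9, -31/9, -2/9).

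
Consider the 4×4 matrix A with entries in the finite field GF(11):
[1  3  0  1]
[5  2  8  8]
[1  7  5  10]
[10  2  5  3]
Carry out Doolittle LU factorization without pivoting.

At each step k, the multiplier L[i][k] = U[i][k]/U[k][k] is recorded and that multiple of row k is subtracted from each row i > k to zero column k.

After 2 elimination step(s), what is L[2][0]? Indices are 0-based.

Step 1: pivot at (0,0) is 1.
  row1 ← row1 − (5)·row0  ⇒  L[1][0]=5, U row1=(0, 9, 8, 3)
  row2 ← row2 − (1)·row0  ⇒  L[2][0]=1, U row2=(0, 4, 5, 9)
  row3 ← row3 − (10)·row0  ⇒  L[3][0]=10, U row3=(0, 5, 5, 4)
Step 2: pivot at (1,1) is 9.
  row2 ← row2 − (9)·row1  ⇒  L[2][1]=9, U row2=(0, 0, 10, 4)
  row3 ← row3 − (3)·row1  ⇒  L[3][1]=3, U row3=(0, 0, 3, 6)

L[2][0] = 1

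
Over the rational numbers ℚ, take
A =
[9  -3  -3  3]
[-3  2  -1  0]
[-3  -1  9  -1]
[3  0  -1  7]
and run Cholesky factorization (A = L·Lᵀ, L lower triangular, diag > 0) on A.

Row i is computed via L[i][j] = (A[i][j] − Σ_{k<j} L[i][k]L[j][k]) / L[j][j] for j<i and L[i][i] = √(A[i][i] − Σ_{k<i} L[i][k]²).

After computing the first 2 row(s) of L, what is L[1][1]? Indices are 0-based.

Step 1: L[0][0] = √(9) = 3.
  L[1][0] = (-3) / L[0][0] = -1.
Step 2: L[1][1] = √(1) = 1.

L[1][1] = 1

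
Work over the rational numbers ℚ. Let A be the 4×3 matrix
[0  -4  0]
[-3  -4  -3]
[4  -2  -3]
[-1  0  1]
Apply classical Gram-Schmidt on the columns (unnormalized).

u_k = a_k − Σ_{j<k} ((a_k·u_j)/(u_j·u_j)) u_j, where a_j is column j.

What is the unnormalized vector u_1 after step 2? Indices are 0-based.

Step 1: u_0 = a_0 = (0, -3, 4, -1).
Step 2: u_1 = a_1 − (2/13)·u_0 = (-4, -46/13, -34/13, 2/13).

u_1 = (-4, -46/13, -34/13, 2/13)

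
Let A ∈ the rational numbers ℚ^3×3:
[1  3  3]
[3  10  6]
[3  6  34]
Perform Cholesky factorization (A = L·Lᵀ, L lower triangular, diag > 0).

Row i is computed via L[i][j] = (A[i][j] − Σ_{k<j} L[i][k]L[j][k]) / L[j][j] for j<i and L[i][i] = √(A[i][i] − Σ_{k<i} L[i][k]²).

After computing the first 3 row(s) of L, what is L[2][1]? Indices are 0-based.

L[2][1] = -3

Step 1: L[0][0] = √(1) = 1.
  L[1][0] = (3) / L[0][0] = 3.
Step 2: L[1][1] = √(1) = 1.
  L[2][0] = (3) / L[0][0] = 3.
  L[2][1] = (-3) / L[1][1] = -3.
Step 3: L[2][2] = √(16) = 4.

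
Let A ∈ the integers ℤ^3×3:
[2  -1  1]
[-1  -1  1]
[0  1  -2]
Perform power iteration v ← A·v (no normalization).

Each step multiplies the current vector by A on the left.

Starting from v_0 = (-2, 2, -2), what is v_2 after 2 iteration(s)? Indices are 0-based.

v_0 = (-2, 2, -2).
v_1 = A·v_0 = (-8, -2, 6).
v_2 = A·v_1 = (-8, 16, -14).

v_2 = (-8, 16, -14)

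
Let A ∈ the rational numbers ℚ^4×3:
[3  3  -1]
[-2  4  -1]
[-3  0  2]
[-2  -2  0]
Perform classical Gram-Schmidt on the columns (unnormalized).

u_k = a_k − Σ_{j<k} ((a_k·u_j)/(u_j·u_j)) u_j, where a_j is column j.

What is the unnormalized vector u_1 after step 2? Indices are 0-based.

Step 1: u_0 = a_0 = (3, -2, -3, -2).
Step 2: u_1 = a_1 − (5/26)·u_0 = (63/26, 57/13, 15/26, -21/13).

u_1 = (63/26, 57/13, 15/26, -21/13)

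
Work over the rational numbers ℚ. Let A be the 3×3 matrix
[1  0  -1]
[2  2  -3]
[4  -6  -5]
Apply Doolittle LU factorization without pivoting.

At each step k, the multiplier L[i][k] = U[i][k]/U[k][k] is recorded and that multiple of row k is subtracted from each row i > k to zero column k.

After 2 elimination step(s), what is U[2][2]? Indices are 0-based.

U[2][2] = -4

k=0: U[0][0]=1
  eliminate (1,0): mult=2, new row 1: (0, 2, -1); set L[1][0]=2
  eliminate (2,0): mult=4, new row 2: (0, -6, -1); set L[2][0]=4
k=1: U[1][1]=2
  eliminate (2,1): mult=-3, new row 2: (0, 0, -4); set L[2][1]=-3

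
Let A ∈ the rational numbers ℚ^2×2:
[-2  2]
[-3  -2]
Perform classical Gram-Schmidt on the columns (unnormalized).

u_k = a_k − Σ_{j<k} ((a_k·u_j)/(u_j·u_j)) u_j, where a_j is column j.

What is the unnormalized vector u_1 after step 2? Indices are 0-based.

u_1 = (30/13, -20/13)

Step 1: u_0 = a_0 = (-2, -3).
Step 2: u_1 = a_1 − (2/13)·u_0 = (30/13, -20/13).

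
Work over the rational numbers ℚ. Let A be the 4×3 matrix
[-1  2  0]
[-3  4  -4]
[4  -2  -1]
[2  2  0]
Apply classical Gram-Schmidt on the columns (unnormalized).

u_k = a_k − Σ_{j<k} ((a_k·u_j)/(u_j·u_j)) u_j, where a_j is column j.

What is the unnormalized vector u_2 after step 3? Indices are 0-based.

Step 1: u_0 = a_0 = (-1, -3, 4, 2).
Step 2: u_1 = a_1 − (-3/5)·u_0 = (7/5, 11/5, 2/5, 16/5).
Step 3: u_2 = a_2 − (4/15)·u_0 − (-23/43)·u_1 = (131/129, -87/43, -239/129, 152/129).

u_2 = (131/129, -87/43, -239/129, 152/129)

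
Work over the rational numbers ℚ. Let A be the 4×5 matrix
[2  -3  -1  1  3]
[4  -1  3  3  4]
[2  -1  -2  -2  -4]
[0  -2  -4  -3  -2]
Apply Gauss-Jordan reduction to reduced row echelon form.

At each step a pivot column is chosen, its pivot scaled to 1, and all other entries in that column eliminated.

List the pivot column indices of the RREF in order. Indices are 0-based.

pivot columns: 0, 1, 2, 3

pivot(0,0)=2: scale R0 → (1, -3/2, -1/2, 1/2, 3/2)
  clear (1,0): R1 −= (4)R0 → (0, 5, 5, 1, -2)
  clear (2,0): R2 −= (2)R0 → (0, 2, -1, -3, -7)
pivot(1,1)=5: scale R1 → (0, 1, 1, 1/5, -2/5)
  clear (0,1): R0 −= (-3/2)R1 → (1, 0, 1, 4/5, 9/10)
  clear (2,1): R2 −= (2)R1 → (0, 0, -3, -17/5, -31/5)
  clear (3,1): R3 −= (-2)R1 → (0, 0, -2, -13/5, -14/5)
pivot(2,2)=-3: scale R2 → (0, 0, 1, 17/15, 31/15)
  clear (0,2): R0 −= (1)R2 → (1, 0, 0, -1/3, -7/6)
  clear (1,2): R1 −= (1)R2 → (0, 1, 0, -14/15, -37/15)
  clear (3,2): R3 −= (-2)R2 → (0, 0, 0, -1/3, 4/3)
pivot(3,3)=-1/3: scale R3 → (0, 0, 0, 1, -4)
  clear (0,3): R0 −= (-1/3)R3 → (1, 0, 0, 0, -5/2)
  clear (1,3): R1 −= (-14/15)R3 → (0, 1, 0, 0, -31/5)
  clear (2,3): R2 −= (17/15)R3 → (0, 0, 1, 0, 33/5)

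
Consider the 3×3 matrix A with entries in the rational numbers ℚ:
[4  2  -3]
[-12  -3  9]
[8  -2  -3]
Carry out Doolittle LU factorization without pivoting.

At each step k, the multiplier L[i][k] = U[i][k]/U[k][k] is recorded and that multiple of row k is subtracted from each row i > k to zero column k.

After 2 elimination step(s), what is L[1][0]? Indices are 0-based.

L[1][0] = -3

[col 0] pivot 4
  R1 -= -3*R0 → (0, 3, 0)  (L[1][0] := -3)
  R2 -= 2*R0 → (0, -6, 3)  (L[2][0] := 2)
[col 1] pivot 3
  R2 -= -2*R1 → (0, 0, 3)  (L[2][1] := -2)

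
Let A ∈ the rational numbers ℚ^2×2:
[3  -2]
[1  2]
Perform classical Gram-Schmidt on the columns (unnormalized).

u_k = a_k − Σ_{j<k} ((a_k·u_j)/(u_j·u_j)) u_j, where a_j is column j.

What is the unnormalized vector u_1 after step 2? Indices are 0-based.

Step 1: u_0 = a_0 = (3, 1).
Step 2: u_1 = a_1 − (-2/5)·u_0 = (-4/5, 12/5).

u_1 = (-4/5, 12/5)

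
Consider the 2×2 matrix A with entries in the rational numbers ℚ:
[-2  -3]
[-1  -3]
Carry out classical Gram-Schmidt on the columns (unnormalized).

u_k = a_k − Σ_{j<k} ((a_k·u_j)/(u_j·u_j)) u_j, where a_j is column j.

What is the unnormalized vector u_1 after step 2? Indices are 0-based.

u_1 = (3/5, -6/5)

Step 1: u_0 = a_0 = (-2, -1).
Step 2: u_1 = a_1 − (9/5)·u_0 = (3/5, -6/5).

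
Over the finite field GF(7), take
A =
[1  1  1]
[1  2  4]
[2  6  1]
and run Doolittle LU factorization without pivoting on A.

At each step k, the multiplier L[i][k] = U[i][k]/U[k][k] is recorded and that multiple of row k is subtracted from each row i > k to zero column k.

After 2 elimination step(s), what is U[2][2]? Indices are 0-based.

[col 0] pivot 1
  R1 -= 1*R0 → (0, 1, 3)  (L[1][0] := 1)
  R2 -= 2*R0 → (0, 4, 6)  (L[2][0] := 2)
[col 1] pivot 1
  R2 -= 4*R1 → (0, 0, 1)  (L[2][1] := 4)

U[2][2] = 1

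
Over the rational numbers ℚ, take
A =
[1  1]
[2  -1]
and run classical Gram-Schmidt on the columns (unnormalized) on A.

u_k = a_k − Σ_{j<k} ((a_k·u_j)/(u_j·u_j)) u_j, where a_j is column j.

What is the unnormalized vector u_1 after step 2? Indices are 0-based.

u_1 = (6/5, -3/5)

Step 1: u_0 = a_0 = (1, 2).
Step 2: u_1 = a_1 − (-1/5)·u_0 = (6/5, -3/5).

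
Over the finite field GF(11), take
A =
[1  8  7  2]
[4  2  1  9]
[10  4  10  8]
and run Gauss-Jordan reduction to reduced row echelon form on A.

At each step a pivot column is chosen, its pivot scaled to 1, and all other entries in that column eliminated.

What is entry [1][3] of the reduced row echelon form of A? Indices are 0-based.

pivot(0,0)=1: scale R0 → (1, 8, 7, 2)
  clear (1,0): R1 −= (4)R0 → (0, 3, 6, 1)
  clear (2,0): R2 −= (10)R0 → (0, 1, 6, 10)
pivot(1,1)=3: scale R1 → (0, 1, 2, 4)
  clear (0,1): R0 −= (8)R1 → (1, 0, 2, 3)
  clear (2,1): R2 −= (1)R1 → (0, 0, 4, 6)
pivot(2,2)=4: scale R2 → (0, 0, 1, 7)
  clear (0,2): R0 −= (2)R2 → (1, 0, 0, 0)
  clear (1,2): R1 −= (2)R2 → (0, 1, 0, 1)

M[1][3] = 1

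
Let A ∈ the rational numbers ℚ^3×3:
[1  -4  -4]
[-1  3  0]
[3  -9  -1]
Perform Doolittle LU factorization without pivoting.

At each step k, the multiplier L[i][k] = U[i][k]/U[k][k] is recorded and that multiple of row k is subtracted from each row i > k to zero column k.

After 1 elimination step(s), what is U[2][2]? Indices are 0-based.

U[2][2] = 11

k=0: U[0][0]=1
  eliminate (1,0): mult=-1, new row 1: (0, -1, -4); set L[1][0]=-1
  eliminate (2,0): mult=3, new row 2: (0, 3, 11); set L[2][0]=3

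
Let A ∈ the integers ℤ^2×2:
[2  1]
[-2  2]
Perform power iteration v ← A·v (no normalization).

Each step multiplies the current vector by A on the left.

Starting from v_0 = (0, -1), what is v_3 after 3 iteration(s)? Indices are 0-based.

v_3 = (-10, 4)

v_0 = (0, -1).
v_1 = A·v_0 = (-1, -2).
v_2 = A·v_1 = (-4, -2).
v_3 = A·v_2 = (-10, 4).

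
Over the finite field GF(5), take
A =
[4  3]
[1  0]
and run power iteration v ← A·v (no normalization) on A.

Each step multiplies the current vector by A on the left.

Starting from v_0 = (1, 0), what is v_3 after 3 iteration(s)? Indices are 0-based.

v_3 = (3, 4)

v_0 = (1, 0).
v_1 = A·v_0 = (4, 1).
v_2 = A·v_1 = (4, 4).
v_3 = A·v_2 = (3, 4).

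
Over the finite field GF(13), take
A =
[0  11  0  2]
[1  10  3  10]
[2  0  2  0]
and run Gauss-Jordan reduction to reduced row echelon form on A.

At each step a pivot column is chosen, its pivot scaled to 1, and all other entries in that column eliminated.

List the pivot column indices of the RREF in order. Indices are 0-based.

pivot columns: 0, 1, 2

[1] R0 <-> R1
[1] R0 /= 1  ⇒  (1, 10, 3, 10)
     R2 -= 2·R0  ⇒  (0, 6, 9, 6)
[2] R1 /= 11  ⇒  (0, 1, 0, 12)
     R0 -= 10·R1  ⇒  (1, 0, 3, 7)
     R2 -= 6·R1  ⇒  (0, 0, 9, 12)
[3] R2 /= 9  ⇒  (0, 0, 1, 10)
     R0 -= 3·R2  ⇒  (1, 0, 0, 3)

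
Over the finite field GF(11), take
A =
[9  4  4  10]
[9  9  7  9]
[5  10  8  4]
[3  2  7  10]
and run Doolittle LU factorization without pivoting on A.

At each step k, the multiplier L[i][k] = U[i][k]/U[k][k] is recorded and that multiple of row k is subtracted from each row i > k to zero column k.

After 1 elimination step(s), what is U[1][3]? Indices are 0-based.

U[1][3] = 10

Step 1: pivot at (0,0) is 9.
  row1 ← row1 − (1)·row0  ⇒  L[1][0]=1, U row1=(0, 5, 3, 10)
  row2 ← row2 − (3)·row0  ⇒  L[2][0]=3, U row2=(0, 9, 7, 7)
  row3 ← row3 − (4)·row0  ⇒  L[3][0]=4, U row3=(0, 8, 2, 3)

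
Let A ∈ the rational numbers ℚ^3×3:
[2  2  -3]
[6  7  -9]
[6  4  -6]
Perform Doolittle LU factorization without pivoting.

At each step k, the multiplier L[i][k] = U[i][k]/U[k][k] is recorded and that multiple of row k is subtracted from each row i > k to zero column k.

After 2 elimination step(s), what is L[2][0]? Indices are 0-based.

[col 0] pivot 2
  R1 -= 3*R0 → (0, 1, 0)  (L[1][0] := 3)
  R2 -= 3*R0 → (0, -2, 3)  (L[2][0] := 3)
[col 1] pivot 1
  R2 -= -2*R1 → (0, 0, 3)  (L[2][1] := -2)

L[2][0] = 3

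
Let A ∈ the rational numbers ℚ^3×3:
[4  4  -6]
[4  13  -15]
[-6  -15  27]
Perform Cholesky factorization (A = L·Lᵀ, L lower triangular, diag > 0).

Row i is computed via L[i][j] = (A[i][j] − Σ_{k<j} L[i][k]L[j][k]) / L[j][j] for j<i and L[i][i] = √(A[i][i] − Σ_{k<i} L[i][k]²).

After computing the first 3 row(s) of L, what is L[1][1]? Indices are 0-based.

L[1][1] = 3

Step 1: L[0][0] = √(4) = 2.
  L[1][0] = (4) / L[0][0] = 2.
Step 2: L[1][1] = √(9) = 3.
  L[2][0] = (-6) / L[0][0] = -3.
  L[2][1] = (-9) / L[1][1] = -3.
Step 3: L[2][2] = √(9) = 3.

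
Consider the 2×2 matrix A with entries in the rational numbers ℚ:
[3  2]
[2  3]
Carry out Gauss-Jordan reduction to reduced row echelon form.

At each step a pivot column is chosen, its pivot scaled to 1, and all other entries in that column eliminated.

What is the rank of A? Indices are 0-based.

step 1: normalize row 0 (÷3) = (1, 2/3)
  row 1: subtract 2×row0 = (0, 5/3)
step 2: normalize row 1 (÷5/3) = (0, 1)
  row 0: subtract 2/3×row1 = (1, 0)

rank = 2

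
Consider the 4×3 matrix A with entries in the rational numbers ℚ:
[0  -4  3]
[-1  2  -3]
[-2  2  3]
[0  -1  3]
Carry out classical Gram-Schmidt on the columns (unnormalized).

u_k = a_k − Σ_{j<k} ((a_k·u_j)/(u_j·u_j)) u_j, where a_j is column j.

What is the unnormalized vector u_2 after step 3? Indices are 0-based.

u_2 = (-105/89, -246/89, 123/89, 174/89)

Step 1: u_0 = a_0 = (0, -1, -2, 0).
Step 2: u_1 = a_1 − (-6/5)·u_0 = (-4, 4/5, -2/5, -1).
Step 3: u_2 = a_2 − (-3/5)·u_0 − (-93/89)·u_1 = (-105/89, -246/89, 123/89, 174/89).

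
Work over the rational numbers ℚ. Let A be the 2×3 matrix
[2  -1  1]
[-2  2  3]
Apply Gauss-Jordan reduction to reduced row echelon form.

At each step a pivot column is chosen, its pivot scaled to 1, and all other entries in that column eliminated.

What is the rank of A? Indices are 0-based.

rank = 2

[1] R0 /= 2  ⇒  (1, -1/2, 1/2)
     R1 -= -2·R0  ⇒  (0, 1, 4)
[2] R1 /= 1  ⇒  (0, 1, 4)
     R0 -= -1/2·R1  ⇒  (1, 0, 5/2)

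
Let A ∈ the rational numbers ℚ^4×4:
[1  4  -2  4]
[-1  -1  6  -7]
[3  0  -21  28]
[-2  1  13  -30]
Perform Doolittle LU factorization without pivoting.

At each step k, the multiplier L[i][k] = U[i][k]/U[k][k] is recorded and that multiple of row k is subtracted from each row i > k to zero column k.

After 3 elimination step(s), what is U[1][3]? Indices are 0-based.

Step 1: pivot at (0,0) is 1.
  row1 ← row1 − (-1)·row0  ⇒  L[1][0]=-1, U row1=(0, 3, 4, -3)
  row2 ← row2 − (3)·row0  ⇒  L[2][0]=3, U row2=(0, -12, -15, 16)
  row3 ← row3 − (-2)·row0  ⇒  L[3][0]=-2, U row3=(0, 9, 9, -22)
Step 2: pivot at (1,1) is 3.
  row2 ← row2 − (-4)·row1  ⇒  L[2][1]=-4, U row2=(0, 0, 1, 4)
  row3 ← row3 − (3)·row1  ⇒  L[3][1]=3, U row3=(0, 0, -3, -13)
Step 3: pivot at (2,2) is 1.
  row3 ← row3 − (-3)·row2  ⇒  L[3][2]=-3, U row3=(0, 0, 0, -1)

U[1][3] = -3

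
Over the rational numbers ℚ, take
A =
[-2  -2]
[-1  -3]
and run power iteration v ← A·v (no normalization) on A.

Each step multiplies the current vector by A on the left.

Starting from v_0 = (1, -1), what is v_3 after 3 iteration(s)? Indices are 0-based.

v_3 = (20, 22)

v_0 = (1, -1).
v_1 = A·v_0 = (0, 2).
v_2 = A·v_1 = (-4, -6).
v_3 = A·v_2 = (20, 22).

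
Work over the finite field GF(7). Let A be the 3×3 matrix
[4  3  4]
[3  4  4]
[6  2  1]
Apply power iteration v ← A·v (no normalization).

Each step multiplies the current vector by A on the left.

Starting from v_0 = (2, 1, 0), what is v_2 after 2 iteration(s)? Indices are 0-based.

v_0 = (2, 1, 0).
v_1 = A·v_0 = (4, 3, 0).
v_2 = A·v_1 = (4, 3, 2).

v_2 = (4, 3, 2)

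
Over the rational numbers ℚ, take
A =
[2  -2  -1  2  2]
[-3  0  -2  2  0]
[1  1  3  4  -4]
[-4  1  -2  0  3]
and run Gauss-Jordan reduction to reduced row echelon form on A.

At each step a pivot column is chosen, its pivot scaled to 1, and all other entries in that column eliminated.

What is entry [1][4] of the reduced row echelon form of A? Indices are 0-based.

step 1: normalize row 0 (÷2) = (1, -1, -1/2, 1, 1)
  row 1: subtract -3×row0 = (0, -3, -7/2, 5, 3)
  row 2: subtract 1×row0 = (0, 2, 7/2, 3, -5)
  row 3: subtract -4×row0 = (0, -3, -4, 4, 7)
step 2: normalize row 1 (÷-3) = (0, 1, 7/6, -5/3, -1)
  row 0: subtract -1×row1 = (1, 0, 2/3, -2/3, 0)
  row 2: subtract 2×row1 = (0, 0, 7/6, 19/3, -3)
  row 3: subtract -3×row1 = (0, 0, -1/2, -1, 4)
step 3: normalize row 2 (÷7/6) = (0, 0, 1, 38/7, -18/7)
  row 0: subtract 2/3×row2 = (1, 0, 0, -30/7, 12/7)
  row 1: subtract 7/6×row2 = (0, 1, 0, -8, 2)
  row 3: subtract -1/2×row2 = (0, 0, 0, 12/7, 19/7)
step 4: normalize row 3 (÷12/7) = (0, 0, 0, 1, 19/12)
  row 0: subtract -30/7×row3 = (1, 0, 0, 0, 17/2)
  row 1: subtract -8×row3 = (0, 1, 0, 0, 44/3)
  row 2: subtract 38/7×row3 = (0, 0, 1, 0, -67/6)

M[1][4] = 44/3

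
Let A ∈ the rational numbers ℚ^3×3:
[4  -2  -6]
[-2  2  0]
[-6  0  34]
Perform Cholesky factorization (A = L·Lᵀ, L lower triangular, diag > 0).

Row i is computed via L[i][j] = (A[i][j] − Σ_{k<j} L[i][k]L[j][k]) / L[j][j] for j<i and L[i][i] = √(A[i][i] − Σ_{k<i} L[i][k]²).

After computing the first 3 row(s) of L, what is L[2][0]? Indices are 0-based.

L[2][0] = -3

Step 1: L[0][0] = √(4) = 2.
  L[1][0] = (-2) / L[0][0] = -1.
Step 2: L[1][1] = √(1) = 1.
  L[2][0] = (-6) / L[0][0] = -3.
  L[2][1] = (-3) / L[1][1] = -3.
Step 3: L[2][2] = √(16) = 4.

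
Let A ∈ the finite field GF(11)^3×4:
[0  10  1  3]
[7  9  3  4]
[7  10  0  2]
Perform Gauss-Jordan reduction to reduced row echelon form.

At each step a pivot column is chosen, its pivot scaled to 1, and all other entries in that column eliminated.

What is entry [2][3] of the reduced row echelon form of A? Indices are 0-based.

step 1: exchange rows 0,1
step 1: normalize row 0 (÷7) = (1, 6, 2, 10)
  row 2: subtract 7×row0 = (0, 1, 8, 9)
step 2: normalize row 1 (÷10) = (0, 1, 10, 8)
  row 0: subtract 6×row1 = (1, 0, 8, 6)
  row 2: subtract 1×row1 = (0, 0, 9, 1)
step 3: normalize row 2 (÷9) = (0, 0, 1, 5)
  row 0: subtract 8×row2 = (1, 0, 0, 10)
  row 1: subtract 10×row2 = (0, 1, 0, 2)

M[2][3] = 5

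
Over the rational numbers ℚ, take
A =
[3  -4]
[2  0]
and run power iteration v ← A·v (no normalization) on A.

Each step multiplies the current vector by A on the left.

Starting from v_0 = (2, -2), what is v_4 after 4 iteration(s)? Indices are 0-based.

v_4 = (-310, -68)

v_0 = (2, -2).
v_1 = A·v_0 = (14, 4).
v_2 = A·v_1 = (26, 28).
v_3 = A·v_2 = (-34, 52).
v_4 = A·v_3 = (-310, -68).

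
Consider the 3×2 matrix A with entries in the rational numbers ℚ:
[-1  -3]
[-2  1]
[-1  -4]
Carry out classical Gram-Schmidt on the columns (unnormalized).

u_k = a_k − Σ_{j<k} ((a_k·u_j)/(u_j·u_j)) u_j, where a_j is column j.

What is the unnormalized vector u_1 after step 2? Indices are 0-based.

u_1 = (-13/6, 8/3, -19/6)

Step 1: u_0 = a_0 = (-1, -2, -1).
Step 2: u_1 = a_1 − (5/6)·u_0 = (-13/6, 8/3, -19/6).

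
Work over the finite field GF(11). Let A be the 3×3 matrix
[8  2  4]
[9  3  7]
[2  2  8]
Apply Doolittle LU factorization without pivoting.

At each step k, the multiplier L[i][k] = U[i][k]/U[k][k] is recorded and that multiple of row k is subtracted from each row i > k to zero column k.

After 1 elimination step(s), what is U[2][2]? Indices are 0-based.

U[2][2] = 7

[col 0] pivot 8
  R1 -= 8*R0 → (0, 9, 8)  (L[1][0] := 8)
  R2 -= 3*R0 → (0, 7, 7)  (L[2][0] := 3)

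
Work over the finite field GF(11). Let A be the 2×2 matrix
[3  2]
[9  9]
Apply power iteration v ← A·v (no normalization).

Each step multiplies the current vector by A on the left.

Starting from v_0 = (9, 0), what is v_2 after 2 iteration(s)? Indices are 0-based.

v_2 = (1, 4)

v_0 = (9, 0).
v_1 = A·v_0 = (5, 4).
v_2 = A·v_1 = (1, 4).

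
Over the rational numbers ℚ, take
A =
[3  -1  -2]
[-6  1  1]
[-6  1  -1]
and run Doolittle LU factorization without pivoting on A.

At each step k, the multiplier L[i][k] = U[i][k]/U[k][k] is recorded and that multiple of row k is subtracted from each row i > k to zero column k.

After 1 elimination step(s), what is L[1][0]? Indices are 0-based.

k=0: U[0][0]=3
  eliminate (1,0): mult=-2, new row 1: (0, -1, -3); set L[1][0]=-2
  eliminate (2,0): mult=-2, new row 2: (0, -1, -5); set L[2][0]=-2

L[1][0] = -2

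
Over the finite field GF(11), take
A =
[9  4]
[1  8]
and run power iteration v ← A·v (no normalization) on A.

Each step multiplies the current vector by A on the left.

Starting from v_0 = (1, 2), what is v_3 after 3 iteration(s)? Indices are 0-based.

v_3 = (5, 4)

v_0 = (1, 2).
v_1 = A·v_0 = (6, 6).
v_2 = A·v_1 = (1, 10).
v_3 = A·v_2 = (5, 4).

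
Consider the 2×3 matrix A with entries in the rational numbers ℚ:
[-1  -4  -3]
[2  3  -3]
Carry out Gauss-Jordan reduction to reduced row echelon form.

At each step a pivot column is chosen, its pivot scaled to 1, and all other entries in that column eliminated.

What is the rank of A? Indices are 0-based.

pivot(0,0)=-1: scale R0 → (1, 4, 3)
  clear (1,0): R1 −= (2)R0 → (0, -5, -9)
pivot(1,1)=-5: scale R1 → (0, 1, 9/5)
  clear (0,1): R0 −= (4)R1 → (1, 0, -21/5)

rank = 2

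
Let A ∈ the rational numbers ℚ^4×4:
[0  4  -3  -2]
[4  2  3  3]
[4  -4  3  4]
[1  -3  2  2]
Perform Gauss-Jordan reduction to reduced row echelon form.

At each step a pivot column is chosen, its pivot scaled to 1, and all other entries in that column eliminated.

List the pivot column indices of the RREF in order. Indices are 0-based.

pivot columns: 0, 1, 2, 3

step 1: exchange rows 0,1
step 1: normalize row 0 (÷4) = (1, 1/2, 3/4, 3/4)
  row 2: subtract 4×row0 = (0, -6, 0, 1)
  row 3: subtract 1×row0 = (0, -7/2, 5/4, 5/4)
step 2: normalize row 1 (÷4) = (0, 1, -3/4, -1/2)
  row 0: subtract 1/2×row1 = (1, 0, 9/8, 1)
  row 2: subtract -6×row1 = (0, 0, -9/2, -2)
  row 3: subtract -7/2×row1 = (0, 0, -11/8, -1/2)
step 3: normalize row 2 (÷-9/2) = (0, 0, 1, 4/9)
  row 0: subtract 9/8×row2 = (1, 0, 0, 1/2)
  row 1: subtract -3/4×row2 = (0, 1, 0, -1/6)
  row 3: subtract -11/8×row2 = (0, 0, 0, 1/9)
step 4: normalize row 3 (÷1/9) = (0, 0, 0, 1)
  row 0: subtract 1/2×row3 = (1, 0, 0, 0)
  row 1: subtract -1/6×row3 = (0, 1, 0, 0)
  row 2: subtract 4/9×row3 = (0, 0, 1, 0)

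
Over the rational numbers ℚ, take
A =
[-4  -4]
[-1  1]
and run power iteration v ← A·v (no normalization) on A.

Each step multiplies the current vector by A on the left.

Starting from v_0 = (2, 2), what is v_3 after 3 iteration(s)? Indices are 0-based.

v_0 = (2, 2).
v_1 = A·v_0 = (-16, 0).
v_2 = A·v_1 = (64, 16).
v_3 = A·v_2 = (-320, -48).

v_3 = (-320, -48)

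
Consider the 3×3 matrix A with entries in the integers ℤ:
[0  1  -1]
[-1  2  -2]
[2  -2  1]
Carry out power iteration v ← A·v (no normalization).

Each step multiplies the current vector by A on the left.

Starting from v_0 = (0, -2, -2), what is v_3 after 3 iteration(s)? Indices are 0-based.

v_3 = (-6, -10, 6)

v_0 = (0, -2, -2).
v_1 = A·v_0 = (0, 0, 2).
v_2 = A·v_1 = (-2, -4, 2).
v_3 = A·v_2 = (-6, -10, 6).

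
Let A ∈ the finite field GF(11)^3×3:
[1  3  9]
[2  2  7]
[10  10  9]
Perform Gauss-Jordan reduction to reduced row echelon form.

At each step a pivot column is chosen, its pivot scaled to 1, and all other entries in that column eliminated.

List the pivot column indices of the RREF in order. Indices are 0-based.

pivot columns: 0, 1, 2

step 1: normalize row 0 (÷1) = (1, 3, 9)
  row 1: subtract 2×row0 = (0, 7, 0)
  row 2: subtract 10×row0 = (0, 2, 7)
step 2: normalize row 1 (÷7) = (0, 1, 0)
  row 0: subtract 3×row1 = (1, 0, 9)
  row 2: subtract 2×row1 = (0, 0, 7)
step 3: normalize row 2 (÷7) = (0, 0, 1)
  row 0: subtract 9×row2 = (1, 0, 0)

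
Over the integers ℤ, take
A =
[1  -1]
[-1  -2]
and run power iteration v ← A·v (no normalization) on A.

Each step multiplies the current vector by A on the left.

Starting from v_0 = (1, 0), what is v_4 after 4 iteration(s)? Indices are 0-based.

v_0 = (1, 0).
v_1 = A·v_0 = (1, -1).
v_2 = A·v_1 = (2, 1).
v_3 = A·v_2 = (1, -4).
v_4 = A·v_3 = (5, 7).

v_4 = (5, 7)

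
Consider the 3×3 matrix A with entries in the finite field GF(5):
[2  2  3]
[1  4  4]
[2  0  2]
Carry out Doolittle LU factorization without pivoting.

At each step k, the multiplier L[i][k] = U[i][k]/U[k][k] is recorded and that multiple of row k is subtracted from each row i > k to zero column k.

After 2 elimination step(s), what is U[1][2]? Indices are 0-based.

U[1][2] = 0

k=0: U[0][0]=2
  eliminate (1,0): mult=3, new row 1: (0, 3, 0); set L[1][0]=3
  eliminate (2,0): mult=1, new row 2: (0, 3, 4); set L[2][0]=1
k=1: U[1][1]=3
  eliminate (2,1): mult=1, new row 2: (0, 0, 4); set L[2][1]=1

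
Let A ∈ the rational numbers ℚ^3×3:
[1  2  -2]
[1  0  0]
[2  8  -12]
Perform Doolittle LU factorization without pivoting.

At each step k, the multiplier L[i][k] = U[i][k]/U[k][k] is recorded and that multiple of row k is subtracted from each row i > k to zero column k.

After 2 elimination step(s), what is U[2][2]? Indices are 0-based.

U[2][2] = -4

[col 0] pivot 1
  R1 -= 1*R0 → (0, -2, 2)  (L[1][0] := 1)
  R2 -= 2*R0 → (0, 4, -8)  (L[2][0] := 2)
[col 1] pivot -2
  R2 -= -2*R1 → (0, 0, -4)  (L[2][1] := -2)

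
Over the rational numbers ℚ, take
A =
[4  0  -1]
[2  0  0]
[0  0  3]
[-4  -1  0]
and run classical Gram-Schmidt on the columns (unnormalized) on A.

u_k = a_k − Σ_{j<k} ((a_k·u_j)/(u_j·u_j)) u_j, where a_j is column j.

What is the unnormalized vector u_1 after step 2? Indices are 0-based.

u_1 = (-4/9, -2/9, 0, -5/9)

Step 1: u_0 = a_0 = (4, 2, 0, -4).
Step 2: u_1 = a_1 − (1/9)·u_0 = (-4/9, -2/9, 0, -5/9).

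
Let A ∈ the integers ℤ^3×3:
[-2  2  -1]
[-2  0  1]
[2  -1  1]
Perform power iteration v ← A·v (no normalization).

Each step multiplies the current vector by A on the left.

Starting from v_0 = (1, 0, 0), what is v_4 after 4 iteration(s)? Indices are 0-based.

v_4 = (-14, -42, 18)

v_0 = (1, 0, 0).
v_1 = A·v_0 = (-2, -2, 2).
v_2 = A·v_1 = (-2, 6, 0).
v_3 = A·v_2 = (16, 4, -10).
v_4 = A·v_3 = (-14, -42, 18).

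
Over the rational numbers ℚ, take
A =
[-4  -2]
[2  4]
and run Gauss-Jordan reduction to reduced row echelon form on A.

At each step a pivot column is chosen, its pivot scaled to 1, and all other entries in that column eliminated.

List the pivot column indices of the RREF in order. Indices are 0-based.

[1] R0 /= -4  ⇒  (1, 1/2)
     R1 -= 2·R0  ⇒  (0, 3)
[2] R1 /= 3  ⇒  (0, 1)
     R0 -= 1/2·R1  ⇒  (1, 0)

pivot columns: 0, 1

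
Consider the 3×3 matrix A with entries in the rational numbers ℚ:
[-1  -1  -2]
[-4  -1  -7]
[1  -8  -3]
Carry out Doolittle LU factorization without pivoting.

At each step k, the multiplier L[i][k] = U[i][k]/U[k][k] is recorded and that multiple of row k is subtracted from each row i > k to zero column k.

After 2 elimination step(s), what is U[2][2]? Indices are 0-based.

U[2][2] = -2

k=0: U[0][0]=-1
  eliminate (1,0): mult=4, new row 1: (0, 3, 1); set L[1][0]=4
  eliminate (2,0): mult=-1, new row 2: (0, -9, -5); set L[2][0]=-1
k=1: U[1][1]=3
  eliminate (2,1): mult=-3, new row 2: (0, 0, -2); set L[2][1]=-3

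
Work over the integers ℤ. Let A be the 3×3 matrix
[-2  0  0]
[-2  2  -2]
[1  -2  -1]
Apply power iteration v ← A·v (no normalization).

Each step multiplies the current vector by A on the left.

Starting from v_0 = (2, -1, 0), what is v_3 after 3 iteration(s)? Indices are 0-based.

v_0 = (2, -1, 0).
v_1 = A·v_0 = (-4, -6, 4).
v_2 = A·v_1 = (8, -12, 4).
v_3 = A·v_2 = (-16, -48, 28).

v_3 = (-16, -48, 28)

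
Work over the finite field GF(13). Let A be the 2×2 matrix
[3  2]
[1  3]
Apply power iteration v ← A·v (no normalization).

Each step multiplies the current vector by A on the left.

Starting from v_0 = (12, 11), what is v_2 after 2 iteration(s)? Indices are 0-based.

v_0 = (12, 11).
v_1 = A·v_0 = (6, 6).
v_2 = A·v_1 = (4, 11).

v_2 = (4, 11)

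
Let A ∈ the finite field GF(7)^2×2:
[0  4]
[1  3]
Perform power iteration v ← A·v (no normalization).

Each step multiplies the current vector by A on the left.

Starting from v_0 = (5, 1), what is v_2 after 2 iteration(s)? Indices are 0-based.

v_2 = (4, 0)

v_0 = (5, 1).
v_1 = A·v_0 = (4, 1).
v_2 = A·v_1 = (4, 0).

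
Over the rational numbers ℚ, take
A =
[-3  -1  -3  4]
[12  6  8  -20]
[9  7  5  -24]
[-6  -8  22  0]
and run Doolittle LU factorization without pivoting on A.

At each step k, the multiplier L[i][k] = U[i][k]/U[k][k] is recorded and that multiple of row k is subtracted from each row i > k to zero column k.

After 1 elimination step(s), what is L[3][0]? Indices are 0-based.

k=0: U[0][0]=-3
  eliminate (1,0): mult=-4, new row 1: (0, 2, -4, -4); set L[1][0]=-4
  eliminate (2,0): mult=-3, new row 2: (0, 4, -4, -12); set L[2][0]=-3
  eliminate (3,0): mult=2, new row 3: (0, -6, 28, -8); set L[3][0]=2

L[3][0] = 2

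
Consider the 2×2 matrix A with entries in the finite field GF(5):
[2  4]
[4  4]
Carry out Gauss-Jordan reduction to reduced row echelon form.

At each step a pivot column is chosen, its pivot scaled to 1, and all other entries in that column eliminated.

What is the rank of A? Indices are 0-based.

step 1: normalize row 0 (÷2) = (1, 2)
  row 1: subtract 4×row0 = (0, 1)
step 2: normalize row 1 (÷1) = (0, 1)
  row 0: subtract 2×row1 = (1, 0)

rank = 2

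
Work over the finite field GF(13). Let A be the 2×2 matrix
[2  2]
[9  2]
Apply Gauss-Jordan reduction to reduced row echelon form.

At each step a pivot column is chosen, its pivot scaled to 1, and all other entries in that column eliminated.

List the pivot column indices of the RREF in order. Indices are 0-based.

step 1: normalize row 0 (÷2) = (1, 1)
  row 1: subtract 9×row0 = (0, 6)
step 2: normalize row 1 (÷6) = (0, 1)
  row 0: subtract 1×row1 = (1, 0)

pivot columns: 0, 1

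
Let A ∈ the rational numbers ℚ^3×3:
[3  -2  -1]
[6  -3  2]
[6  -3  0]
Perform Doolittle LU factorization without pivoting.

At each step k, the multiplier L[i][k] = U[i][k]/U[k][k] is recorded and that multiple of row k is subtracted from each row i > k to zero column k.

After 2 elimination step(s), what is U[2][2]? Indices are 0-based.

U[2][2] = -2

k=0: U[0][0]=3
  eliminate (1,0): mult=2, new row 1: (0, 1, 4); set L[1][0]=2
  eliminate (2,0): mult=2, new row 2: (0, 1, 2); set L[2][0]=2
k=1: U[1][1]=1
  eliminate (2,1): mult=1, new row 2: (0, 0, -2); set L[2][1]=1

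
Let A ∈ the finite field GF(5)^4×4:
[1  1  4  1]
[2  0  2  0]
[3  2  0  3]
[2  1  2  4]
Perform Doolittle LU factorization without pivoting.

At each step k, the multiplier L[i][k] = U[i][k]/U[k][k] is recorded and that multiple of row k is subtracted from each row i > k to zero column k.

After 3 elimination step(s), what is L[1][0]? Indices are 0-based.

[col 0] pivot 1
  R1 -= 2*R0 → (0, 3, 4, 3)  (L[1][0] := 2)
  R2 -= 3*R0 → (0, 4, 3, 0)  (L[2][0] := 3)
  R3 -= 2*R0 → (0, 4, 4, 2)  (L[3][0] := 2)
[col 1] pivot 3
  R2 -= 3*R1 → (0, 0, 1, 1)  (L[2][1] := 3)
  R3 -= 3*R1 → (0, 0, 2, 3)  (L[3][1] := 3)
[col 2] pivot 1
  R3 -= 2*R2 → (0, 0, 0, 1)  (L[3][2] := 2)

L[1][0] = 2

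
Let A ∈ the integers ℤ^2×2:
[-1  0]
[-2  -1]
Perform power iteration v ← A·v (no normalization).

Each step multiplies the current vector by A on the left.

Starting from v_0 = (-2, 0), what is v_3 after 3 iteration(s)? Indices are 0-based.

v_0 = (-2, 0).
v_1 = A·v_0 = (2, 4).
v_2 = A·v_1 = (-2, -8).
v_3 = A·v_2 = (2, 12).

v_3 = (2, 12)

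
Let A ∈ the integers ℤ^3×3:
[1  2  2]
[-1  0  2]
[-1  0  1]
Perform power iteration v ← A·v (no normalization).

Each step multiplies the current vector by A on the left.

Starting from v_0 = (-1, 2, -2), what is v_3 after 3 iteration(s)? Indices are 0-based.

v_3 = (-11, 9, 9)

v_0 = (-1, 2, -2).
v_1 = A·v_0 = (-1, -3, -1).
v_2 = A·v_1 = (-9, -1, 0).
v_3 = A·v_2 = (-11, 9, 9).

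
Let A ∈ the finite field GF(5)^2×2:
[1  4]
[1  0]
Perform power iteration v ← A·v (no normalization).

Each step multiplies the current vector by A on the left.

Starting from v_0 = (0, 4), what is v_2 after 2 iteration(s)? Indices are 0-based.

v_2 = (1, 1)

v_0 = (0, 4).
v_1 = A·v_0 = (1, 0).
v_2 = A·v_1 = (1, 1).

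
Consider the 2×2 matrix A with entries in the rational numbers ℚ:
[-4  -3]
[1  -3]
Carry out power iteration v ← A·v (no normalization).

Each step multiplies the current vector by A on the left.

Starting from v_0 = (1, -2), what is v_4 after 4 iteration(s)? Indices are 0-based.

v_0 = (1, -2).
v_1 = A·v_0 = (2, 7).
v_2 = A·v_1 = (-29, -19).
v_3 = A·v_2 = (173, 28).
v_4 = A·v_3 = (-776, 89).

v_4 = (-776, 89)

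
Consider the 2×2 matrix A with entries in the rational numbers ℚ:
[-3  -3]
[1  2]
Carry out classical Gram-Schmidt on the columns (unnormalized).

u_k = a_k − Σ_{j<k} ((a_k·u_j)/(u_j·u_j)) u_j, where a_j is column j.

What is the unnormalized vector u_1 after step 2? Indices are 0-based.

u_1 = (3/10, 9/10)

Step 1: u_0 = a_0 = (-3, 1).
Step 2: u_1 = a_1 − (11/10)·u_0 = (3/10, 9/10).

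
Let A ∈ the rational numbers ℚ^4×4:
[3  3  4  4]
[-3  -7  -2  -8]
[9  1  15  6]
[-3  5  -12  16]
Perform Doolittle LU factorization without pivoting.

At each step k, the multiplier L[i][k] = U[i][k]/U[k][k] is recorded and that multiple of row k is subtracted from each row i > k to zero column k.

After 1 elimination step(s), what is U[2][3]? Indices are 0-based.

Step 1: pivot at (0,0) is 3.
  row1 ← row1 − (-1)·row0  ⇒  L[1][0]=-1, U row1=(0, -4, 2, -4)
  row2 ← row2 − (3)·row0  ⇒  L[2][0]=3, U row2=(0, -8, 3, -6)
  row3 ← row3 − (-1)·row0  ⇒  L[3][0]=-1, U row3=(0, 8, -8, 20)

U[2][3] = -6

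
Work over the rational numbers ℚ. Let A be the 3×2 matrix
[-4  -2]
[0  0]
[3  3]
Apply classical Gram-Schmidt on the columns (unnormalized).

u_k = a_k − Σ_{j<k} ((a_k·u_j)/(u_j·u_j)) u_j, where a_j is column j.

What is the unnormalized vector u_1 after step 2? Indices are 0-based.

Step 1: u_0 = a_0 = (-4, 0, 3).
Step 2: u_1 = a_1 − (17/25)·u_0 = (18/25, 0, 24/25).

u_1 = (18/25, 0, 24/25)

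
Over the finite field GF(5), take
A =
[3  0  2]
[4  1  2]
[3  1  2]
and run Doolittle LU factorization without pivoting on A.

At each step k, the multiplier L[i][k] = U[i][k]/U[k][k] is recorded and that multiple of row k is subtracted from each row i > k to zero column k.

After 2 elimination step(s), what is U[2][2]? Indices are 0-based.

k=0: U[0][0]=3
  eliminate (1,0): mult=3, new row 1: (0, 1, 1); set L[1][0]=3
  eliminate (2,0): mult=1, new row 2: (0, 1, 0); set L[2][0]=1
k=1: U[1][1]=1
  eliminate (2,1): mult=1, new row 2: (0, 0, 4); set L[2][1]=1

U[2][2] = 4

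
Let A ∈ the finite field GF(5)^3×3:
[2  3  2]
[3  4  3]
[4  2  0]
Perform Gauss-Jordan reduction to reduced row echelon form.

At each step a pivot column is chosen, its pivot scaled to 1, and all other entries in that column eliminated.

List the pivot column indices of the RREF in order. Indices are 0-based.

[1] R0 /= 2  ⇒  (1, 4, 1)
     R1 -= 3·R0  ⇒  (0, 2, 0)
     R2 -= 4·R0  ⇒  (0, 1, 1)
[2] R1 /= 2  ⇒  (0, 1, 0)
     R0 -= 4·R1  ⇒  (1, 0, 1)
     R2 -= 1·R1  ⇒  (0, 0, 1)
[3] R2 /= 1  ⇒  (0, 0, 1)
     R0 -= 1·R2  ⇒  (1, 0, 0)

pivot columns: 0, 1, 2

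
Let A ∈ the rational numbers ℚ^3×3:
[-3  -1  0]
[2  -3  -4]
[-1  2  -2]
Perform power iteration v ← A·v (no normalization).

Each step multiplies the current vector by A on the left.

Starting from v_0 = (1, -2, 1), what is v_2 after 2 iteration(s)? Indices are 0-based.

v_0 = (1, -2, 1).
v_1 = A·v_0 = (-1, 4, -7).
v_2 = A·v_1 = (-1, 14, 23).

v_2 = (-1, 14, 23)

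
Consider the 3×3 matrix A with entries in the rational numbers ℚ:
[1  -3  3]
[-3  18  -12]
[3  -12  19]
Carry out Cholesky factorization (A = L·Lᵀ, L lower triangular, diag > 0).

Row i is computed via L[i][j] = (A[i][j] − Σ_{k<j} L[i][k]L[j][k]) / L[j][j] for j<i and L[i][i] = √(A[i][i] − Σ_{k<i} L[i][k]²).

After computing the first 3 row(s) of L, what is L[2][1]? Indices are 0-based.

L[2][1] = -1

Step 1: L[0][0] = √(1) = 1.
  L[1][0] = (-3) / L[0][0] = -3.
Step 2: L[1][1] = √(9) = 3.
  L[2][0] = (3) / L[0][0] = 3.
  L[2][1] = (-3) / L[1][1] = -1.
Step 3: L[2][2] = √(9) = 3.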